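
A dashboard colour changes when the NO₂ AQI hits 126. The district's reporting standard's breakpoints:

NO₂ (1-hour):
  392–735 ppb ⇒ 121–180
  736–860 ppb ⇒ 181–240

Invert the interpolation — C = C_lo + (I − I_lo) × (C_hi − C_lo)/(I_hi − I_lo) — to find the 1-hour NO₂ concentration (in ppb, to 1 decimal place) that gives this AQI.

AQI 126 lies in the 121–180 band, which corresponds to 392–735 ppb.
C = 392 + (126−121)×(735−392)/(180−121) = 392 + 5×343/59 ≈ 421.068 ppb → 421.1 ppb to 1 dp.

421.1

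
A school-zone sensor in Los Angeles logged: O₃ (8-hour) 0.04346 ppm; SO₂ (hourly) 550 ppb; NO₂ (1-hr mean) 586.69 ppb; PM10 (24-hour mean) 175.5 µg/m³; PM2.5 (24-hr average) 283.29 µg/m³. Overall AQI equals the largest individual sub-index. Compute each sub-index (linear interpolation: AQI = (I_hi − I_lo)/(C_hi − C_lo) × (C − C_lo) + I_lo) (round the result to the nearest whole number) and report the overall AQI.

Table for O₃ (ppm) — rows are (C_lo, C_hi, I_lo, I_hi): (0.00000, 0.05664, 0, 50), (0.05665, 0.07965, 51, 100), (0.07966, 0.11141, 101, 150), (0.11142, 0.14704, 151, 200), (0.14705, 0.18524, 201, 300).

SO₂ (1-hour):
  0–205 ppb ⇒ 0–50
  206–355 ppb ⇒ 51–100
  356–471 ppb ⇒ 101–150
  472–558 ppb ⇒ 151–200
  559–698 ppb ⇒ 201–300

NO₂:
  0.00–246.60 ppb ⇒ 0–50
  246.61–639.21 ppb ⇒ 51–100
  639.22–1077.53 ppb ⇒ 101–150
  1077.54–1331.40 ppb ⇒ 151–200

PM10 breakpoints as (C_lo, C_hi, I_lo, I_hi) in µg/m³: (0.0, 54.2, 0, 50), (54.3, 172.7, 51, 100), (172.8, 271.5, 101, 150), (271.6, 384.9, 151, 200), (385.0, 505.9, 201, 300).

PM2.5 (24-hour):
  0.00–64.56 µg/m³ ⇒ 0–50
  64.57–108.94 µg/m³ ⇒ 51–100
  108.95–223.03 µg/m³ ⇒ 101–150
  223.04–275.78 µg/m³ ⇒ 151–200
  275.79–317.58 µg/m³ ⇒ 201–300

O₃: row 0.00000–0.05664 (AQI 0–50). (50−0)·(0.04346−0.00000)/(0.05664−0.00000) + 0 = 50·0.04346/0.05664 + 0 ≈ 38.37 → 38.
SO₂: 550 ∈ [472, 558] ↔ index [151, 200].
151 + (550−472)·(200−151)/(558−472) = 151 + 78·49/86 ≈ 195.44, so AQI = 195.
NO₂: 586.69 lies in 246.61–639.21, so I_lo=51, I_hi=100, C_lo=246.61, C_hi=639.21.
(100−51)/(639.21−246.61) × (586.69−246.61) + 51 = 49/392.60 × 340.08 + 51 ≈ 93.45 → 93.
PM10: 175.5 ∈ [172.8, 271.5] ↔ index [101, 150].
101 + (175.5−172.8)·(150−101)/(271.5−172.8) = 101 + 2.7·49/98.7 ≈ 102.34, so AQI = 102.
PM2.5: row 275.79–317.58 (AQI 201–300). (300−201)·(283.29−275.79)/(317.58−275.79) + 201 = 99·7.50/41.79 + 201 ≈ 218.77 → 219.
Sub-indices: O₃→38, SO₂→195, NO₂→93, PM10→102, PM2.5→219. Overall AQI = max = 219; dominant pollutant is PM2.5.
AQI 219: Very Unhealthy.

219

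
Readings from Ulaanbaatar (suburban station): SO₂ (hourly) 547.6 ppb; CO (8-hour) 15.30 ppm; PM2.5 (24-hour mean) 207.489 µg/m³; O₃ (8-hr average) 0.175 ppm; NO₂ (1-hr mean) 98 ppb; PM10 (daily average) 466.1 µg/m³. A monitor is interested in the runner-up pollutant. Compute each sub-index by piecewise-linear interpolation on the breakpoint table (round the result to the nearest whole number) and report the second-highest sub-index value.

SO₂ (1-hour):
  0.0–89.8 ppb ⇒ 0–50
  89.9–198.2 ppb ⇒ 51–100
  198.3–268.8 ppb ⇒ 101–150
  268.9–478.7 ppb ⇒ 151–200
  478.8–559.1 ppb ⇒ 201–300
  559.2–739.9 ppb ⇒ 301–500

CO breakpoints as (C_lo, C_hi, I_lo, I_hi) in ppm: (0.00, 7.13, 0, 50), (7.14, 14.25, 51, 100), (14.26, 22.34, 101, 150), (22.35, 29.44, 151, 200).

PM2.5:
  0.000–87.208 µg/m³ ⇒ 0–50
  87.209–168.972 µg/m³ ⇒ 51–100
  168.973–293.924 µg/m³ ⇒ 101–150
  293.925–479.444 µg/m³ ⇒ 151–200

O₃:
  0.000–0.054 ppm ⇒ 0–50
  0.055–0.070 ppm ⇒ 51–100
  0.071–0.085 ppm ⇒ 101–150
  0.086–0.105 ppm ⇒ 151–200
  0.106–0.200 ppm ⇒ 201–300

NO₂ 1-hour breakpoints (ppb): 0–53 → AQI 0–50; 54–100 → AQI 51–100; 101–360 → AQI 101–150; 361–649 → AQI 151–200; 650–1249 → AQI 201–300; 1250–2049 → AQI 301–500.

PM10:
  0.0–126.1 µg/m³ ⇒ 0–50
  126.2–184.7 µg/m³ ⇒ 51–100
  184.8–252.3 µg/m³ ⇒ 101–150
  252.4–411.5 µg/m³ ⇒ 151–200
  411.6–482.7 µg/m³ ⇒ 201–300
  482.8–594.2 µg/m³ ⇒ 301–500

SO₂ 547.6: bracket 478.8–559.1 → index 201–300; slope 99/80.3, offset 68.8.
AQI = 201 + 99/80.3·68.8 ≈ 285.82 ⇒ 286.
CO: 15.30 ∈ [14.26, 22.34] ↔ index [101, 150].
101 + (15.30−14.26)·(150−101)/(22.34−14.26) = 101 + 1.04·49/8.08 ≈ 107.31, so AQI = 107.
PM2.5: row 168.973–293.924 (AQI 101–150). (150−101)·(207.489−168.973)/(293.924−168.973) + 101 = 49·38.516/124.951 + 101 ≈ 116.10 → 116.
O₃: 0.175 lies in 0.106–0.200, so I_lo=201, I_hi=300, C_lo=0.106, C_hi=0.200.
(300−201)/(0.200−0.106) × (0.175−0.106) + 201 = 99/0.094 × 0.069 + 201 ≈ 273.67 → 274.
NO₂: 98 ∈ [54, 100] ↔ index [51, 100].
51 + (98−54)·(100−51)/(100−54) = 51 + 44·49/46 ≈ 97.87, so AQI = 98.
PM10: row 411.6–482.7 (AQI 201–300). (300−201)·(466.1−411.6)/(482.7−411.6) + 201 = 99·54.5/71.1 + 201 ≈ 276.89 → 277.
Sub-indices: SO₂→286, CO→107, PM2.5→116, O₃→274, NO₂→98, PM10→277. Ranked high→low: 286, 277, 274, 116, 107, 98. Second-highest sub-index = 277.

277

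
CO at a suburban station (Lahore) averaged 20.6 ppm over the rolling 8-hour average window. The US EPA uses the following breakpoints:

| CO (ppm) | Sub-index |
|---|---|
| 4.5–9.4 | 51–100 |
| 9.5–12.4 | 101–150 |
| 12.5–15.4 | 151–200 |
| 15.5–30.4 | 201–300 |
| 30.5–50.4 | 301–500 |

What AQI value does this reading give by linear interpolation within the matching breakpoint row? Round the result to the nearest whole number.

CO: 20.6 ∈ [15.5, 30.4] ↔ index [201, 300].
201 + (20.6−15.5)·(300−201)/(30.4−15.5) = 201 + 5.1·99/14.9 ≈ 234.89, so AQI = 235.

235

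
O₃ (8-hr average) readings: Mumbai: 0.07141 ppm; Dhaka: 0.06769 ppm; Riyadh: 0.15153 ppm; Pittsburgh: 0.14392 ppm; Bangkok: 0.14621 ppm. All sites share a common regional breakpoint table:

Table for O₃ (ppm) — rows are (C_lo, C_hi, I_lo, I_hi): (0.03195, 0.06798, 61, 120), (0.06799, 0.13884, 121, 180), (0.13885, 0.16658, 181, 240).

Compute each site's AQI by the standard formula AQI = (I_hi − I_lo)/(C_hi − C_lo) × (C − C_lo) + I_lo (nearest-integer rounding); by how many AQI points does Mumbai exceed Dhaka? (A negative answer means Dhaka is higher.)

Mumbai 0.07141: bracket 0.06799–0.13884 → index 121–180; slope 59/0.07085, offset 0.00342.
AQI = 121 + 59/0.07085·0.00342 ≈ 123.85 ⇒ 124.
Dhaka 0.06769: bracket 0.03195–0.06798 → index 61–120; slope 59/0.03603, offset 0.03574.
AQI = 61 + 59/0.03603·0.03574 ≈ 119.53 ⇒ 120.
Riyadh: row 0.13885–0.16658 (AQI 181–240). (240−181)·(0.15153−0.13885)/(0.16658−0.13885) + 181 = 59·0.01268/0.02773 + 181 ≈ 207.98 → 208.
Pittsburgh: 0.14392 ∈ [0.13885, 0.16658] ↔ index [181, 240].
181 + (0.14392−0.13885)·(240−181)/(0.16658−0.13885) = 181 + 0.00507·59/0.02773 ≈ 191.79, so AQI = 192.
Bangkok 0.14621: bracket 0.13885–0.16658 → index 181–240; slope 59/0.02773, offset 0.00736.
AQI = 181 + 59/0.02773·0.00736 ≈ 196.66 ⇒ 197.
AQIs: Mumbai=124, Dhaka=120, Riyadh=208, Pittsburgh=192, Bangkok=197. Mumbai (124) − Dhaka (120) = 4.

4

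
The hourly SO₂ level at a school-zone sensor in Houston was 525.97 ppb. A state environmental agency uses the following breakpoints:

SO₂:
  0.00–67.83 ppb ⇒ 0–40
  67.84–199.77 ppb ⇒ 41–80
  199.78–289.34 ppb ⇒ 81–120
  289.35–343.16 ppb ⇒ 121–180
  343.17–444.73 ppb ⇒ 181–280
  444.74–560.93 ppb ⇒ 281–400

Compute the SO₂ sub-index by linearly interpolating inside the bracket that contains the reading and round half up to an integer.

364

SO₂: 525.97 lies in 444.74–560.93, so I_lo=281, I_hi=400, C_lo=444.74, C_hi=560.93.
(400−281)/(560.93−444.74) × (525.97−444.74) + 281 = 119/116.19 × 81.23 + 281 ≈ 364.19 → 364.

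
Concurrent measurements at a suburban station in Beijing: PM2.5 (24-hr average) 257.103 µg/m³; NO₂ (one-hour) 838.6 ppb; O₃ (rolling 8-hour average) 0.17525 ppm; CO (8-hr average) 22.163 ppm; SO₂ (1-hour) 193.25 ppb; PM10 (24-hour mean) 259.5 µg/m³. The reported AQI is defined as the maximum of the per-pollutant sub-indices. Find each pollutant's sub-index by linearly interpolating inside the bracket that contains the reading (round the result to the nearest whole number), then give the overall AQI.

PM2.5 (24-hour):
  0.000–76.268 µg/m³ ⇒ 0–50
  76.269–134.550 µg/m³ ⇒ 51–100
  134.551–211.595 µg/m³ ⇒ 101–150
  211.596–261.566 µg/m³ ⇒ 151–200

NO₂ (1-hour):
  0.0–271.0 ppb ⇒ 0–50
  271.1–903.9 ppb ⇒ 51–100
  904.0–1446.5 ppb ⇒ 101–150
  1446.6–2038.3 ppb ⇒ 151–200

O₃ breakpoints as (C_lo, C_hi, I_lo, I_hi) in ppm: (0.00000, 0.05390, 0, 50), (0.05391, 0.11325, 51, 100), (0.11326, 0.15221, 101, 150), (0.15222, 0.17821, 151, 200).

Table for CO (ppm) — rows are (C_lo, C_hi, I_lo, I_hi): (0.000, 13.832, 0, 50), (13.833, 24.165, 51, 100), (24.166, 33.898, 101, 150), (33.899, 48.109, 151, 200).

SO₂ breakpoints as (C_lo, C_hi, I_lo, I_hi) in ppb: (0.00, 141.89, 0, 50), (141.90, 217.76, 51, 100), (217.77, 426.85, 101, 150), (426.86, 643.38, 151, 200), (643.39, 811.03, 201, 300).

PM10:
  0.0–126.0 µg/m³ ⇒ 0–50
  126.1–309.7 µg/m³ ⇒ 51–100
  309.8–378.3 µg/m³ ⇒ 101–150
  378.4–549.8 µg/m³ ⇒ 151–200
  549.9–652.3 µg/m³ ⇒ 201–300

PM2.5: row 211.596–261.566 (AQI 151–200). (200−151)·(257.103−211.596)/(261.566−211.596) + 151 = 49·45.507/49.970 + 151 ≈ 195.62 → 196.
NO₂: 838.6 lies in 271.1–903.9, so I_lo=51, I_hi=100, C_lo=271.1, C_hi=903.9.
(100−51)/(903.9−271.1) × (838.6−271.1) + 51 = 49/632.8 × 567.5 + 51 ≈ 94.94 → 95.
O₃: 0.17525 ∈ [0.15222, 0.17821] ↔ index [151, 200].
151 + (0.17525−0.15222)·(200−151)/(0.17821−0.15222) = 151 + 0.02303·49/0.02599 ≈ 194.42, so AQI = 194.
CO: 22.163 lies in 13.833–24.165, so I_lo=51, I_hi=100, C_lo=13.833, C_hi=24.165.
(100−51)/(24.165−13.833) × (22.163−13.833) + 51 = 49/10.332 × 8.330 + 51 ≈ 90.51 → 91.
SO₂: 193.25 lies in 141.90–217.76, so I_lo=51, I_hi=100, C_lo=141.90, C_hi=217.76.
(100−51)/(217.76−141.90) × (193.25−141.90) + 51 = 49/75.86 × 51.35 + 51 ≈ 84.17 → 84.
PM10: 259.5 lies in 126.1–309.7, so I_lo=51, I_hi=100, C_lo=126.1, C_hi=309.7.
(100−51)/(309.7−126.1) × (259.5−126.1) + 51 = 49/183.6 × 133.4 + 51 ≈ 86.60 → 87.
Sub-indices: PM2.5→196, NO₂→95, O₃→194, CO→91, SO₂→84, PM10→87. Overall AQI = max = 196; dominant pollutant is PM2.5.

196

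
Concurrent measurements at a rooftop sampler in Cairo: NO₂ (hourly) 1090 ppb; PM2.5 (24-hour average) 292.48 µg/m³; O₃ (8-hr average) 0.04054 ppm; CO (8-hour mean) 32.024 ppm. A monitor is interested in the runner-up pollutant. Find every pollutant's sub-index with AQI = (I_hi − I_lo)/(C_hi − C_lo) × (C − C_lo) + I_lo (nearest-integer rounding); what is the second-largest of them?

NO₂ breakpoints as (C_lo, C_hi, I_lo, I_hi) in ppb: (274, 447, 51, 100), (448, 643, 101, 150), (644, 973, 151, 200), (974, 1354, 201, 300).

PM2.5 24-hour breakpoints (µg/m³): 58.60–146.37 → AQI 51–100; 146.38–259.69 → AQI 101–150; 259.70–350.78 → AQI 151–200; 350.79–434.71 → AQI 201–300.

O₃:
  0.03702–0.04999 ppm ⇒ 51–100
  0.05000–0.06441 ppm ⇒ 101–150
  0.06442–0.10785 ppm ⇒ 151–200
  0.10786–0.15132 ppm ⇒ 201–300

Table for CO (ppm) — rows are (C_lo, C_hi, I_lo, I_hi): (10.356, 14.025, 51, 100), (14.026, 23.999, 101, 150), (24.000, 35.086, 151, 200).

186

NO₂: 1090 lies in 974–1354, so I_lo=201, I_hi=300, C_lo=974, C_hi=1354.
(300−201)/(1354−974) × (1090−974) + 201 = 99/380 × 116 + 201 ≈ 231.22 → 231.
PM2.5 292.48: bracket 259.70–350.78 → index 151–200; slope 49/91.08, offset 32.78.
AQI = 151 + 49/91.08·32.78 ≈ 168.64 ⇒ 169.
O₃ 0.04054: bracket 0.03702–0.04999 → index 51–100; slope 49/0.01297, offset 0.00352.
AQI = 51 + 49/0.01297·0.00352 ≈ 64.30 ⇒ 64.
CO 32.024: bracket 24.000–35.086 → index 151–200; slope 49/11.086, offset 8.024.
AQI = 151 + 49/11.086·8.024 ≈ 186.47 ⇒ 186.
Sub-indices: NO₂→231, PM2.5→169, O₃→64, CO→186. Ranked high→low: 231, 186, 169, 64. Second-highest sub-index = 186.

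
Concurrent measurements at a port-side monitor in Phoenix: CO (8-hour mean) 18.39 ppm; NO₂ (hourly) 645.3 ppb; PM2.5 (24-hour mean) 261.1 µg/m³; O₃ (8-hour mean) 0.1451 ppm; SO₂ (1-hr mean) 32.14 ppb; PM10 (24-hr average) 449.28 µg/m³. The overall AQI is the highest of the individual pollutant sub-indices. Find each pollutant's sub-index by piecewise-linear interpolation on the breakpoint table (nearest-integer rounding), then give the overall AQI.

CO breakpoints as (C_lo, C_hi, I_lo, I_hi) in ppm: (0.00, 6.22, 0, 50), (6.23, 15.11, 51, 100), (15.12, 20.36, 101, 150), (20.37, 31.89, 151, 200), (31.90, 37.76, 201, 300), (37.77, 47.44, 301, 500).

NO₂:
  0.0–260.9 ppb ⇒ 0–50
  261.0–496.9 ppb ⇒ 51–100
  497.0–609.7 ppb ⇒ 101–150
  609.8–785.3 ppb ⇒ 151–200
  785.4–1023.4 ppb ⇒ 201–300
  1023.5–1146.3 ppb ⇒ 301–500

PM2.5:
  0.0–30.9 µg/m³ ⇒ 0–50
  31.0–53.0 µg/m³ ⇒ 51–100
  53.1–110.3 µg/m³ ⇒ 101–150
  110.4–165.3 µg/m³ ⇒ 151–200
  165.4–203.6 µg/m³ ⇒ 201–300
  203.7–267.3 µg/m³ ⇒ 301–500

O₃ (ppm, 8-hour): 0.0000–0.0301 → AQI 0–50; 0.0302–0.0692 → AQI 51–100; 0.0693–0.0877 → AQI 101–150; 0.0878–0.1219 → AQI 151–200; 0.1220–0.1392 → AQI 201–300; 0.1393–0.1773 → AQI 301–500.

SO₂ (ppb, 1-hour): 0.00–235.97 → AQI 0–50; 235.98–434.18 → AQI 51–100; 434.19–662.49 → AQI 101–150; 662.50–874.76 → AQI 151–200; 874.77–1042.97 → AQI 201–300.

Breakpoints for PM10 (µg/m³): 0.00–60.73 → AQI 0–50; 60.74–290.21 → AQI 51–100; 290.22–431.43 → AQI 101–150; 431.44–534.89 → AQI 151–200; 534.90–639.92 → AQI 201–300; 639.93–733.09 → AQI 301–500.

CO 18.39: bracket 15.12–20.36 → index 101–150; slope 49/5.24, offset 3.27.
AQI = 101 + 49/5.24·3.27 ≈ 131.58 ⇒ 132.
NO₂ 645.3: bracket 609.8–785.3 → index 151–200; slope 49/175.5, offset 35.5.
AQI = 151 + 49/175.5·35.5 ≈ 160.91 ⇒ 161.
PM2.5: row 203.7–267.3 (AQI 301–500). (500−301)·(261.1−203.7)/(267.3−203.7) + 301 = 199·57.4/63.6 + 301 ≈ 480.60 → 481.
O₃: row 0.1393–0.1773 (AQI 301–500). (500−301)·(0.1451−0.1393)/(0.1773−0.1393) + 301 = 199·0.0058/0.0380 + 301 ≈ 331.37 → 331.
SO₂: row 0.00–235.97 (AQI 0–50). (50−0)·(32.14−0.00)/(235.97−0.00) + 0 = 50·32.14/235.97 + 0 ≈ 6.81 → 7.
PM10: row 431.44–534.89 (AQI 151–200). (200−151)·(449.28−431.44)/(534.89−431.44) + 151 = 49·17.84/103.45 + 151 ≈ 159.45 → 159.
Sub-indices: CO→132, NO₂→161, PM2.5→481, O₃→331, SO₂→7, PM10→159. Overall AQI = max = 481; dominant pollutant is PM2.5.
AQI 481: Hazardous.

481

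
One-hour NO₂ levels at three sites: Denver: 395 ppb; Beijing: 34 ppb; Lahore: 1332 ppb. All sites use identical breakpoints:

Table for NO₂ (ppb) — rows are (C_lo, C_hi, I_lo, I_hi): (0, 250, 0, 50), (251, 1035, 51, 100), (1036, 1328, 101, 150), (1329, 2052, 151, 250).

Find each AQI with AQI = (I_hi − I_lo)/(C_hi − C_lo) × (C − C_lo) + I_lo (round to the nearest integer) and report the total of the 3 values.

Denver: 395 lies in 251–1035, so I_lo=51, I_hi=100, C_lo=251, C_hi=1035.
(100−51)/(1035−251) × (395−251) + 51 = 49/784 × 144 + 51 ≈ 60.00 → 60.
Beijing 34: bracket 0–250 → index 0–50; slope 50/250, offset 34.
AQI = 0 + 50/250·34 ≈ 6.80 ⇒ 7.
Lahore: row 1329–2052 (AQI 151–250). (250−151)·(1332−1329)/(2052−1329) + 151 = 99·3/723 + 151 ≈ 151.41 → 151.
AQIs: Denver=60, Beijing=7, Lahore=151. Sum = 60 + 7 + 151 = 218.

218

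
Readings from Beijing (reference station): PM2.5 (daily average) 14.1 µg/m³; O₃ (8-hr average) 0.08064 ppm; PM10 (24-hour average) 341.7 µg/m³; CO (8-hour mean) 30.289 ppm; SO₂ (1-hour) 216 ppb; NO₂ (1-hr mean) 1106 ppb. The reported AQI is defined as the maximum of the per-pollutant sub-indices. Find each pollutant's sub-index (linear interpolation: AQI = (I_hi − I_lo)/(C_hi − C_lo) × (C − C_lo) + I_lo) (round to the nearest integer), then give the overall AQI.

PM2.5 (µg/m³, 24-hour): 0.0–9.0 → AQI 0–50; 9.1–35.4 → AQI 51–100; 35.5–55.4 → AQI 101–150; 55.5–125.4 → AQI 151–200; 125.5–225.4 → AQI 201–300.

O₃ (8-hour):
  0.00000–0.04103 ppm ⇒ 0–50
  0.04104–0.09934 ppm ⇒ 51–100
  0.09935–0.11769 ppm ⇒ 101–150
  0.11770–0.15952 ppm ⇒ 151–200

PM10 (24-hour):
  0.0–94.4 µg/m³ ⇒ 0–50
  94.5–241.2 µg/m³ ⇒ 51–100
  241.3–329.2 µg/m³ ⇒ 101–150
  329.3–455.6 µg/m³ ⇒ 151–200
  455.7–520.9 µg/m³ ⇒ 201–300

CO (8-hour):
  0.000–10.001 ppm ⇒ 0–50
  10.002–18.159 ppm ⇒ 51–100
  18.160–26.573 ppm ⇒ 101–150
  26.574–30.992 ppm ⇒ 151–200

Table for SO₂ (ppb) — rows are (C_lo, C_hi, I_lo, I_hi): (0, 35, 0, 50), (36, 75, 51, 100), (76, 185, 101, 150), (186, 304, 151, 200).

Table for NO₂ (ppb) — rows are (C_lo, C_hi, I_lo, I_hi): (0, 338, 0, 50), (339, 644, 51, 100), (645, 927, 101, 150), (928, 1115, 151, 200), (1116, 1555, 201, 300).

PM2.5: row 9.1–35.4 (AQI 51–100). (100−51)·(14.1−9.1)/(35.4−9.1) + 51 = 49·5.0/26.3 + 51 ≈ 60.32 → 60.
O₃ 0.08064: bracket 0.04104–0.09934 → index 51–100; slope 49/0.05830, offset 0.03960.
AQI = 51 + 49/0.05830·0.03960 ≈ 84.28 ⇒ 84.
PM10: 341.7 ∈ [329.3, 455.6] ↔ index [151, 200].
151 + (341.7−329.3)·(200−151)/(455.6−329.3) = 151 + 12.4·49/126.3 ≈ 155.81, so AQI = 156.
CO: row 26.574–30.992 (AQI 151–200). (200−151)·(30.289−26.574)/(30.992−26.574) + 151 = 49·3.715/4.418 + 151 ≈ 192.20 → 192.
SO₂: row 186–304 (AQI 151–200). (200−151)·(216−186)/(304−186) + 151 = 49·30/118 + 151 ≈ 163.46 → 163.
NO₂: 1106 ∈ [928, 1115] ↔ index [151, 200].
151 + (1106−928)·(200−151)/(1115−928) = 151 + 178·49/187 ≈ 197.64, so AQI = 198.
Sub-indices: PM2.5→60, O₃→84, PM10→156, CO→192, SO₂→163, NO₂→198. Overall AQI = max = 198; dominant pollutant is NO₂.

198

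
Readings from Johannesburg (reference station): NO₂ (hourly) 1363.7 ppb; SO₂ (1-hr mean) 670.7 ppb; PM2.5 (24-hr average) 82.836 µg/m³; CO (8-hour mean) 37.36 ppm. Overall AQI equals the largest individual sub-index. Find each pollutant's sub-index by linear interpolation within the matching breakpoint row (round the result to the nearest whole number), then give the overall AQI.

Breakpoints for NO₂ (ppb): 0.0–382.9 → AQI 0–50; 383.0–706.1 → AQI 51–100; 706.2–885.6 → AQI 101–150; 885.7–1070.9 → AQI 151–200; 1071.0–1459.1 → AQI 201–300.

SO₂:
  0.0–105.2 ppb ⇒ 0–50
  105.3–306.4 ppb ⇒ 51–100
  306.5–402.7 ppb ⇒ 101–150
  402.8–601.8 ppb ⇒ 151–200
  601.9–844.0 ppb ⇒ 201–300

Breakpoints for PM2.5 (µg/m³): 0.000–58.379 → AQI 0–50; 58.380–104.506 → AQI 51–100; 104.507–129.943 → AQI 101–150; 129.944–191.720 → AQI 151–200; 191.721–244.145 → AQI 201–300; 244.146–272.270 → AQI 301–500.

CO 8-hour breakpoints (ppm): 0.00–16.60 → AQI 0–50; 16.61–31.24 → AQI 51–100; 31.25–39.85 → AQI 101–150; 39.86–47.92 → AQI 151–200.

276

NO₂: row 1071.0–1459.1 (AQI 201–300). (300−201)·(1363.7−1071.0)/(1459.1−1071.0) + 201 = 99·292.7/388.1 + 201 ≈ 275.66 → 276.
SO₂: 670.7 lies in 601.9–844.0, so I_lo=201, I_hi=300, C_lo=601.9, C_hi=844.0.
(300−201)/(844.0−601.9) × (670.7−601.9) + 201 = 99/242.1 × 68.8 + 201 ≈ 229.13 → 229.
PM2.5 82.836: bracket 58.380–104.506 → index 51–100; slope 49/46.126, offset 24.456.
AQI = 51 + 49/46.126·24.456 ≈ 76.98 ⇒ 77.
CO: 37.36 lies in 31.25–39.85, so I_lo=101, I_hi=150, C_lo=31.25, C_hi=39.85.
(150−101)/(39.85−31.25) × (37.36−31.25) + 101 = 49/8.60 × 6.11 + 101 ≈ 135.81 → 136.
Sub-indices: NO₂→276, SO₂→229, PM2.5→77, CO→136. Overall AQI = max = 276; dominant pollutant is NO₂.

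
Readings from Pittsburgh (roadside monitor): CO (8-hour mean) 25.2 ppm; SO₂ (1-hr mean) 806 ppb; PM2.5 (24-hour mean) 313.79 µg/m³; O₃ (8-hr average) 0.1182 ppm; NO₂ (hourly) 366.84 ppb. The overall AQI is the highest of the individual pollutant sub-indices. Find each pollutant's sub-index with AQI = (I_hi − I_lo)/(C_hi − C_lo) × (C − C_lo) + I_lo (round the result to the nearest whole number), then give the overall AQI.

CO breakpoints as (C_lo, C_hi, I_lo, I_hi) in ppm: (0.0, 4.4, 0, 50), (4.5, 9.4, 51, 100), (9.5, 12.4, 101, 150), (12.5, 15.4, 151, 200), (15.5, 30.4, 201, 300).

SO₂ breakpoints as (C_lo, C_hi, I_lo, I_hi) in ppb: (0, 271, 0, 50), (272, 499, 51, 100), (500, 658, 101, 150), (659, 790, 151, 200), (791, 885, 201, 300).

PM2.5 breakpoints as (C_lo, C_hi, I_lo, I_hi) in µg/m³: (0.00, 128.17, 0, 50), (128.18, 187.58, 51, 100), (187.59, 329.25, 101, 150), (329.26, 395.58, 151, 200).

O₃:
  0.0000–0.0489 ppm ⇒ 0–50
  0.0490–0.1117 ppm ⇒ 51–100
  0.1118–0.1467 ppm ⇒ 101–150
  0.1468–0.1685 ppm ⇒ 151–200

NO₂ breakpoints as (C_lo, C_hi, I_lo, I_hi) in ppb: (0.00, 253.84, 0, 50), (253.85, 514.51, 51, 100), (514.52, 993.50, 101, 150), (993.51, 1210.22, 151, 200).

CO 25.2: bracket 15.5–30.4 → index 201–300; slope 99/14.9, offset 9.7.
AQI = 201 + 99/14.9·9.7 ≈ 265.45 ⇒ 265.
SO₂: 806 lies in 791–885, so I_lo=201, I_hi=300, C_lo=791, C_hi=885.
(300−201)/(885−791) × (806−791) + 201 = 99/94 × 15 + 201 ≈ 216.80 → 217.
PM2.5 313.79: bracket 187.59–329.25 → index 101–150; slope 49/141.66, offset 126.20.
AQI = 101 + 49/141.66·126.20 ≈ 144.65 ⇒ 145.
O₃: 0.1182 ∈ [0.1118, 0.1467] ↔ index [101, 150].
101 + (0.1182−0.1118)·(150−101)/(0.1467−0.1118) = 101 + 0.0064·49/0.0349 ≈ 109.99, so AQI = 110.
NO₂: 366.84 lies in 253.85–514.51, so I_lo=51, I_hi=100, C_lo=253.85, C_hi=514.51.
(100−51)/(514.51−253.85) × (366.84−253.85) + 51 = 49/260.66 × 112.99 + 51 ≈ 72.24 → 72.
Sub-indices: CO→265, SO₂→217, PM2.5→145, O₃→110, NO₂→72. Overall AQI = max = 265; dominant pollutant is CO.

265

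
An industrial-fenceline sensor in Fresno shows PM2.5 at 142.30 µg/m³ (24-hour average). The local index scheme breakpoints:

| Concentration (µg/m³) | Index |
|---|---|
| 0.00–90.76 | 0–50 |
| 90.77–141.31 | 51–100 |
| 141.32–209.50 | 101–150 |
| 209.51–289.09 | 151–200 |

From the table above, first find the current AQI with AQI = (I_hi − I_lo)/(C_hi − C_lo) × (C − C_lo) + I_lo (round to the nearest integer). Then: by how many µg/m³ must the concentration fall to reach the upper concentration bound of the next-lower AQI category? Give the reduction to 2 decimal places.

0.99

PM2.5: 142.30 lies in 141.32–209.50, so I_lo=101, I_hi=150, C_lo=141.32, C_hi=209.50.
(150−101)/(209.50−141.32) × (142.30−141.32) + 101 = 49/68.18 × 0.98 + 101 ≈ 101.70 → 102.
Current AQI 102 is in the Unhealthy for Sensitive Groups range (101–150). The next-lower category tops out at AQI 100, whose upper concentration bound is 141.31 µg/m³.
Reduction needed = 142.30 − 141.31 = 0.99 µg/m³.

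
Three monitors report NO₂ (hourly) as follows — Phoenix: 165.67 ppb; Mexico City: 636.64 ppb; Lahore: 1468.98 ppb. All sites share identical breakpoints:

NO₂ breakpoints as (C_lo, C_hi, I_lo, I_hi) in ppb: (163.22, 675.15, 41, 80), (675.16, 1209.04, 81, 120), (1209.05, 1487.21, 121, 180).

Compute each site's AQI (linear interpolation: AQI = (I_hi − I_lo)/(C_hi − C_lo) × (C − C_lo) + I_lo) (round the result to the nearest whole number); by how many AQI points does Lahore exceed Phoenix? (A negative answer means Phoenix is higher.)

Phoenix: 165.67 ∈ [163.22, 675.15] ↔ index [41, 80].
41 + (165.67−163.22)·(80−41)/(675.15−163.22) = 41 + 2.45·39/511.93 ≈ 41.19, so AQI = 41.
Mexico City: 636.64 lies in 163.22–675.15, so I_lo=41, I_hi=80, C_lo=163.22, C_hi=675.15.
(80−41)/(675.15−163.22) × (636.64−163.22) + 41 = 39/511.93 × 473.42 + 41 ≈ 77.07 → 77.
Lahore 1468.98: bracket 1209.05–1487.21 → index 121–180; slope 59/278.16, offset 259.93.
AQI = 121 + 59/278.16·259.93 ≈ 176.13 ⇒ 176.
AQIs: Phoenix=41, Mexico City=77, Lahore=176. Lahore (176) − Phoenix (41) = 135.

135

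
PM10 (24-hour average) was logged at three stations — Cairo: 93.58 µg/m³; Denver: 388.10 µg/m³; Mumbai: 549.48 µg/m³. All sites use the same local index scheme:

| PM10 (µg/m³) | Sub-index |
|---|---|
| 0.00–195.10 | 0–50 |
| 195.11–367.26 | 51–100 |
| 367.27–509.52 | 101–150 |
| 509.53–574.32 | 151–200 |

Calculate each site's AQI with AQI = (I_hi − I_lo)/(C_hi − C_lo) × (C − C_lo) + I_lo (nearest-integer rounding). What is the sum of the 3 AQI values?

313

Cairo: 93.58 ∈ [0.00, 195.10] ↔ index [0, 50].
0 + (93.58−0.00)·(50−0)/(195.10−0.00) = 0 + 93.58·50/195.10 ≈ 23.98, so AQI = 24.
Denver: row 367.27–509.52 (AQI 101–150). (150−101)·(388.10−367.27)/(509.52−367.27) + 101 = 49·20.83/142.25 + 101 ≈ 108.18 → 108.
Mumbai: 549.48 lies in 509.53–574.32, so I_lo=151, I_hi=200, C_lo=509.53, C_hi=574.32.
(200−151)/(574.32−509.53) × (549.48−509.53) + 151 = 49/64.79 × 39.95 + 151 ≈ 181.21 → 181.
AQIs: Cairo=24, Denver=108, Mumbai=181. Sum = 24 + 108 + 181 = 313.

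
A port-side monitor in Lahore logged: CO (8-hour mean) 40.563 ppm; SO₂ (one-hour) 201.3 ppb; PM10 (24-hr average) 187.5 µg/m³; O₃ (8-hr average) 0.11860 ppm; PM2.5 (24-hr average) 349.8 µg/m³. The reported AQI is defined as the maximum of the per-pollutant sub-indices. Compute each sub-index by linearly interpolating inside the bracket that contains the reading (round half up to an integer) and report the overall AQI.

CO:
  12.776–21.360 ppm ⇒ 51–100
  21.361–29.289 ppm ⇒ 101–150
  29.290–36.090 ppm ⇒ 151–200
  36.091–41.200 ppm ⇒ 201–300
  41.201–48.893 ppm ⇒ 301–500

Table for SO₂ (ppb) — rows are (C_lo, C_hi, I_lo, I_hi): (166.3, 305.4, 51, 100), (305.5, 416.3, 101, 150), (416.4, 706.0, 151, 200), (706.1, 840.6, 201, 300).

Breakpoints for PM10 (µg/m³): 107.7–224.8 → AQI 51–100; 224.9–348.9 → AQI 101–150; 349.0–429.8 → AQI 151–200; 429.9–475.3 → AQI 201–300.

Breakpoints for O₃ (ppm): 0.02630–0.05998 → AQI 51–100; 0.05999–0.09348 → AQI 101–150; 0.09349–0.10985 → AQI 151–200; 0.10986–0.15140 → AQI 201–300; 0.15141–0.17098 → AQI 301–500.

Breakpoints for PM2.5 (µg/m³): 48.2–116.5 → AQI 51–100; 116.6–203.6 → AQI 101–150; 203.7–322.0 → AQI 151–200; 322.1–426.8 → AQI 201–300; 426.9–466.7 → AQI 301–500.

288

CO: 40.563 ∈ [36.091, 41.200] ↔ index [201, 300].
201 + (40.563−36.091)·(300−201)/(41.200−36.091) = 201 + 4.472·99/5.109 ≈ 287.66, so AQI = 288.
SO₂: 201.3 ∈ [166.3, 305.4] ↔ index [51, 100].
51 + (201.3−166.3)·(100−51)/(305.4−166.3) = 51 + 35.0·49/139.1 ≈ 63.33, so AQI = 63.
PM10: 187.5 ∈ [107.7, 224.8] ↔ index [51, 100].
51 + (187.5−107.7)·(100−51)/(224.8−107.7) = 51 + 79.8·49/117.1 ≈ 84.39, so AQI = 84.
O₃: row 0.10986–0.15140 (AQI 201–300). (300−201)·(0.11860−0.10986)/(0.15140−0.10986) + 201 = 99·0.00874/0.04154 + 201 ≈ 221.83 → 222.
PM2.5: 349.8 lies in 322.1–426.8, so I_lo=201, I_hi=300, C_lo=322.1, C_hi=426.8.
(300−201)/(426.8−322.1) × (349.8−322.1) + 201 = 99/104.7 × 27.7 + 201 ≈ 227.19 → 227.
Sub-indices: CO→288, SO₂→63, PM10→84, O₃→222, PM2.5→227. Overall AQI = max = 288; dominant pollutant is CO.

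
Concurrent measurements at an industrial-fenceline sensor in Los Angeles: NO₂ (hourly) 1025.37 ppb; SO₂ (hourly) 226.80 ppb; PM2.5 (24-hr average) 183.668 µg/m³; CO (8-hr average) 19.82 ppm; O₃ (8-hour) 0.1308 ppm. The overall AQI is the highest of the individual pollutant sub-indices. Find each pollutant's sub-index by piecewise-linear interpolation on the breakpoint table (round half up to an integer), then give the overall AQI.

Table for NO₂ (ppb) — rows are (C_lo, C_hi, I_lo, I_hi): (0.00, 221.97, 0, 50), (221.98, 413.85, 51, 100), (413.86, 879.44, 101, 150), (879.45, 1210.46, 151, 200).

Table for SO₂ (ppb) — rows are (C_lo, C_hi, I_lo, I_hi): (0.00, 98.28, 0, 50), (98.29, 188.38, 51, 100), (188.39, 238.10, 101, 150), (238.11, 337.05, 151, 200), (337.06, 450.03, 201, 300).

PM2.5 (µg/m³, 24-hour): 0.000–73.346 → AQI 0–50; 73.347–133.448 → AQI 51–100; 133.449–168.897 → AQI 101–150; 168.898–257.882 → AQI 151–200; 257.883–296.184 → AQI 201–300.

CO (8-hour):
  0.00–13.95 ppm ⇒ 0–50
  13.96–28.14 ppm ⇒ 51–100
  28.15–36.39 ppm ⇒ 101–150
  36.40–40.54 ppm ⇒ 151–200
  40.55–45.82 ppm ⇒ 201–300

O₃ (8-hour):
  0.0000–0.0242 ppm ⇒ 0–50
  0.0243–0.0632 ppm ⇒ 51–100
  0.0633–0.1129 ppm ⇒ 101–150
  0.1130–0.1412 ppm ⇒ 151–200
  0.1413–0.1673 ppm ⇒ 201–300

NO₂: 1025.37 ∈ [879.45, 1210.46] ↔ index [151, 200].
151 + (1025.37−879.45)·(200−151)/(1210.46−879.45) = 151 + 145.92·49/331.01 ≈ 172.60, so AQI = 173.
SO₂ 226.80: bracket 188.39–238.10 → index 101–150; slope 49/49.71, offset 38.41.
AQI = 101 + 49/49.71·38.41 ≈ 138.86 ⇒ 139.
PM2.5: 183.668 lies in 168.898–257.882, so I_lo=151, I_hi=200, C_lo=168.898, C_hi=257.882.
(200−151)/(257.882−168.898) × (183.668−168.898) + 151 = 49/88.984 × 14.770 + 151 ≈ 159.13 → 159.
CO: row 13.96–28.14 (AQI 51–100). (100−51)·(19.82−13.96)/(28.14−13.96) + 51 = 49·5.86/14.18 + 51 ≈ 71.25 → 71.
O₃: 0.1308 lies in 0.1130–0.1412, so I_lo=151, I_hi=200, C_lo=0.1130, C_hi=0.1412.
(200−151)/(0.1412−0.1130) × (0.1308−0.1130) + 151 = 49/0.0282 × 0.0178 + 151 ≈ 181.93 → 182.
Sub-indices: NO₂→173, SO₂→139, PM2.5→159, CO→71, O₃→182. Overall AQI = max = 182; dominant pollutant is O₃.

182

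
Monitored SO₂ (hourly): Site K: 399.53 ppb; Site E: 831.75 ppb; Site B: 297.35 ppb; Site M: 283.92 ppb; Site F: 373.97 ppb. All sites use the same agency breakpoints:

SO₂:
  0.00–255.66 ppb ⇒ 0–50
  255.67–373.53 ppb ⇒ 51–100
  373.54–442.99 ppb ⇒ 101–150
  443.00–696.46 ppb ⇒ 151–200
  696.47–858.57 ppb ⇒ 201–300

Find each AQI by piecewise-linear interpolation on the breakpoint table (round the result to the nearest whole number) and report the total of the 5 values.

Site K 399.53: bracket 373.54–442.99 → index 101–150; slope 49/69.45, offset 25.99.
AQI = 101 + 49/69.45·25.99 ≈ 119.34 ⇒ 119.
Site E: 831.75 ∈ [696.47, 858.57] ↔ index [201, 300].
201 + (831.75−696.47)·(300−201)/(858.57−696.47) = 201 + 135.28·99/162.10 ≈ 283.62, so AQI = 284.
Site B 297.35: bracket 255.67–373.53 → index 51–100; slope 49/117.86, offset 41.68.
AQI = 51 + 49/117.86·41.68 ≈ 68.33 ⇒ 68.
Site M: 283.92 ∈ [255.67, 373.53] ↔ index [51, 100].
51 + (283.92−255.67)·(100−51)/(373.53−255.67) = 51 + 28.25·49/117.86 ≈ 62.74, so AQI = 63.
Site F: 373.97 ∈ [373.54, 442.99] ↔ index [101, 150].
101 + (373.97−373.54)·(150−101)/(442.99−373.54) = 101 + 0.43·49/69.45 ≈ 101.30, so AQI = 101.
AQIs: Site K=119, Site E=284, Site B=68, Site M=63, Site F=101. Sum = 119 + 284 + 68 + 63 + 101 = 635.

635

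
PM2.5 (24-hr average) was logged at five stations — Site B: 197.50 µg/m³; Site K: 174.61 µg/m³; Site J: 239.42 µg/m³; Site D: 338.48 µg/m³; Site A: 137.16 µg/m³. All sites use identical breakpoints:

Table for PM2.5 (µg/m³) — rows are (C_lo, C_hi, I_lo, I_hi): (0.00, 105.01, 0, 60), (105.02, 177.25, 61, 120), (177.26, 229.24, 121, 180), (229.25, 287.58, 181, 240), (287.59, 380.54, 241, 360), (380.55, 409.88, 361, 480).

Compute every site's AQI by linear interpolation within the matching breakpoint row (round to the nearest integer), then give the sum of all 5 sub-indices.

846

Site B 197.50: bracket 177.26–229.24 → index 121–180; slope 59/51.98, offset 20.24.
AQI = 121 + 59/51.98·20.24 ≈ 143.97 ⇒ 144.
Site K: 174.61 lies in 105.02–177.25, so I_lo=61, I_hi=120, C_lo=105.02, C_hi=177.25.
(120−61)/(177.25−105.02) × (174.61−105.02) + 61 = 59/72.23 × 69.59 + 61 ≈ 117.84 → 118.
Site J: 239.42 lies in 229.25–287.58, so I_lo=181, I_hi=240, C_lo=229.25, C_hi=287.58.
(240−181)/(287.58−229.25) × (239.42−229.25) + 181 = 59/58.33 × 10.17 + 181 ≈ 191.29 → 191.
Site D: row 287.59–380.54 (AQI 241–360). (360−241)·(338.48−287.59)/(380.54−287.59) + 241 = 119·50.89/92.95 + 241 ≈ 306.15 → 306.
Site A: row 105.02–177.25 (AQI 61–120). (120−61)·(137.16−105.02)/(177.25−105.02) + 61 = 59·32.14/72.23 + 61 ≈ 87.25 → 87.
AQIs: Site B=144, Site K=118, Site J=191, Site D=306, Site A=87. Sum = 144 + 118 + 191 + 306 + 87 = 846.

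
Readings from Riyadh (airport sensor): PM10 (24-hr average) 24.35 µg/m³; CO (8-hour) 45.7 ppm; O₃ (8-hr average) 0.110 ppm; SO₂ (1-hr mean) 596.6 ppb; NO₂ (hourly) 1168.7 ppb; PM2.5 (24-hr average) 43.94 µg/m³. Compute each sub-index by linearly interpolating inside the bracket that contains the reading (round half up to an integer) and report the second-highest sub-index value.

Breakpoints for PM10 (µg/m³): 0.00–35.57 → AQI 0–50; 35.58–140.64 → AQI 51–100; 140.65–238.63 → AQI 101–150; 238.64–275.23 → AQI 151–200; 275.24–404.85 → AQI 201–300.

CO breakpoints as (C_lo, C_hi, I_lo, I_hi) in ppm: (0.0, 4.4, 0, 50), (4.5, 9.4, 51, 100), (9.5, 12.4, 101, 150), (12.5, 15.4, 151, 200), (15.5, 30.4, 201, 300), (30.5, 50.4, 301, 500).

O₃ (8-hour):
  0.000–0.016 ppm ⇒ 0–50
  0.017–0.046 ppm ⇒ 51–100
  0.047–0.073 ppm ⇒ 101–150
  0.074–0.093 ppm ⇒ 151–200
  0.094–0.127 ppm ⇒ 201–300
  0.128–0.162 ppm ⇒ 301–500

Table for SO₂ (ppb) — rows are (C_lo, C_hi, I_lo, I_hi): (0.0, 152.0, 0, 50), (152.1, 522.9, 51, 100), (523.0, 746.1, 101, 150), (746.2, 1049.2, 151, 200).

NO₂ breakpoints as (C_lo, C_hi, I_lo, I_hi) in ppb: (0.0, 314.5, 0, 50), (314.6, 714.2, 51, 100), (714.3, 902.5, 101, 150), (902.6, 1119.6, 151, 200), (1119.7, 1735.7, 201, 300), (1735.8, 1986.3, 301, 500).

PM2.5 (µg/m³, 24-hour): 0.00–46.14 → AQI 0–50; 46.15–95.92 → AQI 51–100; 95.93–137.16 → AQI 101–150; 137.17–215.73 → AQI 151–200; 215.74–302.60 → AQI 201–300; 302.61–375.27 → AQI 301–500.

PM10: 24.35 lies in 0.00–35.57, so I_lo=0, I_hi=50, C_lo=0.00, C_hi=35.57.
(50−0)/(35.57−0.00) × (24.35−0.00) + 0 = 50/35.57 × 24.35 + 0 ≈ 34.23 → 34.
CO: 45.7 lies in 30.5–50.4, so I_lo=301, I_hi=500, C_lo=30.5, C_hi=50.4.
(500−301)/(50.4−30.5) × (45.7−30.5) + 301 = 199/19.9 × 15.2 + 301 ≈ 453.00 → 453.
O₃ 0.110: bracket 0.094–0.127 → index 201–300; slope 99/0.033, offset 0.016.
AQI = 201 + 99/0.033·0.016 ≈ 249.00 ⇒ 249.
SO₂ 596.6: bracket 523.0–746.1 → index 101–150; slope 49/223.1, offset 73.6.
AQI = 101 + 49/223.1·73.6 ≈ 117.16 ⇒ 117.
NO₂: row 1119.7–1735.7 (AQI 201–300). (300−201)·(1168.7−1119.7)/(1735.7−1119.7) + 201 = 99·49.0/616.0 + 201 ≈ 208.88 → 209.
PM2.5 43.94: bracket 0.00–46.14 → index 0–50; slope 50/46.14, offset 43.94.
AQI = 0 + 50/46.14·43.94 ≈ 47.62 ⇒ 48.
Sub-indices: PM10→34, CO→453, O₃→249, SO₂→117, NO₂→209, PM2.5→48. Ranked high→low: 453, 249, 209, 117, 48, 34. Second-highest sub-index = 249.

249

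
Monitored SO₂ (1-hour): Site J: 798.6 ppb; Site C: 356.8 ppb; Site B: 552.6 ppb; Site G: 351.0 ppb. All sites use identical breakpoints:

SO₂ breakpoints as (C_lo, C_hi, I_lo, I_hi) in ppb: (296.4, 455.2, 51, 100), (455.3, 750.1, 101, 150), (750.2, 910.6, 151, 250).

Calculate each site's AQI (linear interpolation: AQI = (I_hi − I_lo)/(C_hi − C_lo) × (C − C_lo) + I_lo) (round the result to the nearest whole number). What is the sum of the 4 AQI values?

Site J: 798.6 ∈ [750.2, 910.6] ↔ index [151, 250].
151 + (798.6−750.2)·(250−151)/(910.6−750.2) = 151 + 48.4·99/160.4 ≈ 180.87, so AQI = 181.
Site C: 356.8 lies in 296.4–455.2, so I_lo=51, I_hi=100, C_lo=296.4, C_hi=455.2.
(100−51)/(455.2−296.4) × (356.8−296.4) + 51 = 49/158.8 × 60.4 + 51 ≈ 69.64 → 70.
Site B 552.6: bracket 455.3–750.1 → index 101–150; slope 49/294.8, offset 97.3.
AQI = 101 + 49/294.8·97.3 ≈ 117.17 ⇒ 117.
Site G: 351.0 lies in 296.4–455.2, so I_lo=51, I_hi=100, C_lo=296.4, C_hi=455.2.
(100−51)/(455.2−296.4) × (351.0−296.4) + 51 = 49/158.8 × 54.6 + 51 ≈ 67.85 → 68.
AQIs: Site J=181, Site C=70, Site B=117, Site G=68. Sum = 181 + 70 + 117 + 68 = 436.

436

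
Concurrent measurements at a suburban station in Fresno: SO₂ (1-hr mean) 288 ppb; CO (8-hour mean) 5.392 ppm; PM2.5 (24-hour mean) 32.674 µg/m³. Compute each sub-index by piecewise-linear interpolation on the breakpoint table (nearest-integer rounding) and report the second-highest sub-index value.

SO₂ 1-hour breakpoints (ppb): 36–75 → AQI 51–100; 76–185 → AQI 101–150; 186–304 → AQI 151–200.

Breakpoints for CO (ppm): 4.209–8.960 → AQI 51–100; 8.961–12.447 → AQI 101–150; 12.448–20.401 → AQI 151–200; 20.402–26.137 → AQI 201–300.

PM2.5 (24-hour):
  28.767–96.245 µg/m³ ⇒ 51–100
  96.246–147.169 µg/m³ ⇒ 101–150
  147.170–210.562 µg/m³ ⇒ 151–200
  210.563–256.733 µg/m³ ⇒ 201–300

SO₂: 288 ∈ [186, 304] ↔ index [151, 200].
151 + (288−186)·(200−151)/(304−186) = 151 + 102·49/118 ≈ 193.36, so AQI = 193.
CO 5.392: bracket 4.209–8.960 → index 51–100; slope 49/4.751, offset 1.183.
AQI = 51 + 49/4.751·1.183 ≈ 63.20 ⇒ 63.
PM2.5: row 28.767–96.245 (AQI 51–100). (100−51)·(32.674−28.767)/(96.245−28.767) + 51 = 49·3.907/67.478 + 51 ≈ 53.84 → 54.
Sub-indices: SO₂→193, CO→63, PM2.5→54. Ranked high→low: 193, 63, 54. Second-highest sub-index = 63.

63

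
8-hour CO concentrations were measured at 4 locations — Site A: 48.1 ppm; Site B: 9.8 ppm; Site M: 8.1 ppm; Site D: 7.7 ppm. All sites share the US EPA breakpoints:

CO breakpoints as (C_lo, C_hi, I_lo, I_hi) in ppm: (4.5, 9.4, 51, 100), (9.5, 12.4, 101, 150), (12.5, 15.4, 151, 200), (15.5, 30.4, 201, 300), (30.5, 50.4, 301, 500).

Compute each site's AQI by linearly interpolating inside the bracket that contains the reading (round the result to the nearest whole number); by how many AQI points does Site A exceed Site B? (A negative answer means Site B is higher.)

Site A: 48.1 ∈ [30.5, 50.4] ↔ index [301, 500].
301 + (48.1−30.5)·(500−301)/(50.4−30.5) = 301 + 17.6·199/19.9 ≈ 477.00, so AQI = 477.
Site B: row 9.5–12.4 (AQI 101–150). (150−101)·(9.8−9.5)/(12.4−9.5) + 101 = 49·0.3/2.9 + 101 ≈ 106.07 → 106.
Site M: 8.1 ∈ [4.5, 9.4] ↔ index [51, 100].
51 + (8.1−4.5)·(100−51)/(9.4−4.5) = 51 + 3.6·49/4.9 ≈ 87.00, so AQI = 87.
Site D: 7.7 lies in 4.5–9.4, so I_lo=51, I_hi=100, C_lo=4.5, C_hi=9.4.
(100−51)/(9.4−4.5) × (7.7−4.5) + 51 = 49/4.9 × 3.2 + 51 ≈ 83.00 → 83.
AQIs: Site A=477, Site B=106, Site M=87, Site D=83. Site A (477) − Site B (106) = 371.

371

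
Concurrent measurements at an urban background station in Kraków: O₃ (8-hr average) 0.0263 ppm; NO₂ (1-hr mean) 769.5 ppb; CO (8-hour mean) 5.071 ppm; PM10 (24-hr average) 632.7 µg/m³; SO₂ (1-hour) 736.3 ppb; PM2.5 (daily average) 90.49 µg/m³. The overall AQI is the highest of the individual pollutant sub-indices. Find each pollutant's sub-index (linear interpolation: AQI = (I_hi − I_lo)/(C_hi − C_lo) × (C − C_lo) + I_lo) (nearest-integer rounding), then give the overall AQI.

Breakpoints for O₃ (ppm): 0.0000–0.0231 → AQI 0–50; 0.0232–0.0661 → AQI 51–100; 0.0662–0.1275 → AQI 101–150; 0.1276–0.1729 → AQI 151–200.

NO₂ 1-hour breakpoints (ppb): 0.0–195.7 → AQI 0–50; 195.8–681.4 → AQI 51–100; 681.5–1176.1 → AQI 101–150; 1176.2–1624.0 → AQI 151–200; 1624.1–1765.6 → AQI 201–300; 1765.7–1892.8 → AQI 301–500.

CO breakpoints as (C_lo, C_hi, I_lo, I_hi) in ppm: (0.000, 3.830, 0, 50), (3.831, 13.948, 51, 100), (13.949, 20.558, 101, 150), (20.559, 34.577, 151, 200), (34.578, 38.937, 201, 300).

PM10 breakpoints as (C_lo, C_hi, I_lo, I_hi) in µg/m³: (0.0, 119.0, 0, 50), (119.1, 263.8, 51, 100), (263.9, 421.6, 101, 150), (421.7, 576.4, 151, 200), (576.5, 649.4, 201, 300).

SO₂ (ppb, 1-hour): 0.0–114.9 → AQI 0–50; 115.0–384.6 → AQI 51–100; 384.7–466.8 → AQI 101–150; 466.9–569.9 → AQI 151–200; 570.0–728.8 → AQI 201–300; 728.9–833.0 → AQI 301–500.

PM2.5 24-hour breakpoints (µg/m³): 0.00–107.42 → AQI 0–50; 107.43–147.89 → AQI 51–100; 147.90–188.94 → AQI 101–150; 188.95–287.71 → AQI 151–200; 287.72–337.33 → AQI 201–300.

315

O₃: 0.0263 lies in 0.0232–0.0661, so I_lo=51, I_hi=100, C_lo=0.0232, C_hi=0.0661.
(100−51)/(0.0661−0.0232) × (0.0263−0.0232) + 51 = 49/0.0429 × 0.0031 + 51 ≈ 54.54 → 55.
NO₂ 769.5: bracket 681.5–1176.1 → index 101–150; slope 49/494.6, offset 88.0.
AQI = 101 + 49/494.6·88.0 ≈ 109.72 ⇒ 110.
CO: row 3.831–13.948 (AQI 51–100). (100−51)·(5.071−3.831)/(13.948−3.831) + 51 = 49·1.240/10.117 + 51 ≈ 57.01 → 57.
PM10: row 576.5–649.4 (AQI 201–300). (300−201)·(632.7−576.5)/(649.4−576.5) + 201 = 99·56.2/72.9 + 201 ≈ 277.32 → 277.
SO₂: row 728.9–833.0 (AQI 301–500). (500−301)·(736.3−728.9)/(833.0−728.9) + 301 = 199·7.4/104.1 + 301 ≈ 315.15 → 315.
PM2.5: 90.49 ∈ [0.00, 107.42] ↔ index [0, 50].
0 + (90.49−0.00)·(50−0)/(107.42−0.00) = 0 + 90.49·50/107.42 ≈ 42.12, so AQI = 42.
Sub-indices: O₃→55, NO₂→110, CO→57, PM10→277, SO₂→315, PM2.5→42. Overall AQI = max = 315; dominant pollutant is SO₂.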